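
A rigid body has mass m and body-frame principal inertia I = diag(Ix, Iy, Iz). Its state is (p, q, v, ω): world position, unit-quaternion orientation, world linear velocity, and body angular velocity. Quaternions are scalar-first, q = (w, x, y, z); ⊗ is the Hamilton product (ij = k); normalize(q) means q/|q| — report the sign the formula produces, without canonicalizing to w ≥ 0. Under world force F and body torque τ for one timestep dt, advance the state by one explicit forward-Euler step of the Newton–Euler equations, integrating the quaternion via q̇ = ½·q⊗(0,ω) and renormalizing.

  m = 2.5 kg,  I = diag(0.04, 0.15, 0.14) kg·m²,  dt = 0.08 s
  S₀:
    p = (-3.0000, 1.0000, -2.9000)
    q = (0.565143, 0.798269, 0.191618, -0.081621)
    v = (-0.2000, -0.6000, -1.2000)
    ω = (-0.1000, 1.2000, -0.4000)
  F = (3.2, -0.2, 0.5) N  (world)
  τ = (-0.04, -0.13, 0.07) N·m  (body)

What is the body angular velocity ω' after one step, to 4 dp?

ω' = (-0.1896, 1.1328, -0.3525)

precession coupling ω×(Iω) = (0.0048, -0.0040, -0.0132)
α = I⁻¹(τ − ω×Iω) = (-1.1200, -0.8400, 0.5943)
ω' = ω + α·dt = (-0.1896, 1.1328, -0.3525)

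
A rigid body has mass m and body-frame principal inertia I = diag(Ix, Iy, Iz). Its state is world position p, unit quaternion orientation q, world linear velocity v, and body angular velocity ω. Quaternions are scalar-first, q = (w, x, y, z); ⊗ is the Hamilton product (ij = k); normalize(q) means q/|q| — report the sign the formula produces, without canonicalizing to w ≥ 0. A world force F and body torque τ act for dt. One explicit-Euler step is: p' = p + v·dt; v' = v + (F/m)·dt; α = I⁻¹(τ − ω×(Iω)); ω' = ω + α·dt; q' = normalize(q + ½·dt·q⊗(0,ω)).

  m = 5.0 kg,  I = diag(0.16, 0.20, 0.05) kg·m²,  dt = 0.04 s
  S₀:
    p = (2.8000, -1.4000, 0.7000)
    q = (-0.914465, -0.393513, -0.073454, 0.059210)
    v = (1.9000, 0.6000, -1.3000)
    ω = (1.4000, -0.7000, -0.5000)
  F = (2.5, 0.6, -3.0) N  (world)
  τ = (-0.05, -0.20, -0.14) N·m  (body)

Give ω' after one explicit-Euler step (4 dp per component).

ω' = (1.4006, -0.7246, -0.5806)

precession coupling ω×(Iω) = (-0.0525, -0.0770, -0.0392)
angular accel α = (0.0156, -0.6150, -2.0160)
new body rate ω' = (1.4006, -0.7246, -0.5806)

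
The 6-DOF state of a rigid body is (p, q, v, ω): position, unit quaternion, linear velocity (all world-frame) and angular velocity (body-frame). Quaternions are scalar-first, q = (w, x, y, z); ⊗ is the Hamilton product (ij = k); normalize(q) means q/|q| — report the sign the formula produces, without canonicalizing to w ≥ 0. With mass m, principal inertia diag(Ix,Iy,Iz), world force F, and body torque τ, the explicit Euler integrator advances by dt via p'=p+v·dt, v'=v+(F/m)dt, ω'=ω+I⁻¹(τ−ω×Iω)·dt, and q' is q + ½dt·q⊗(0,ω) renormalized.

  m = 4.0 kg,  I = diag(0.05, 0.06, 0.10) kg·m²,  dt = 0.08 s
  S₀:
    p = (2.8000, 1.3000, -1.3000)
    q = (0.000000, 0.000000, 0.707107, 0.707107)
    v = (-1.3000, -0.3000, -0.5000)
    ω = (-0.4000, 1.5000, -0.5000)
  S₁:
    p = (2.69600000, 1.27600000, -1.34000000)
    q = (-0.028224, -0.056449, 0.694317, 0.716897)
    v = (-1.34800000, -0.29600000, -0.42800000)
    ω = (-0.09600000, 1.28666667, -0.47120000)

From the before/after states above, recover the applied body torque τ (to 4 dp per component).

ω₁ − ω₀ = (0.30400000, -0.21333333, 0.02880000)
τ = I·(Δω/dt) + ω₀×(Iω₀) = (0.1600, -0.1700, 0.0300)

τ = (0.1600, -0.1700, 0.0300)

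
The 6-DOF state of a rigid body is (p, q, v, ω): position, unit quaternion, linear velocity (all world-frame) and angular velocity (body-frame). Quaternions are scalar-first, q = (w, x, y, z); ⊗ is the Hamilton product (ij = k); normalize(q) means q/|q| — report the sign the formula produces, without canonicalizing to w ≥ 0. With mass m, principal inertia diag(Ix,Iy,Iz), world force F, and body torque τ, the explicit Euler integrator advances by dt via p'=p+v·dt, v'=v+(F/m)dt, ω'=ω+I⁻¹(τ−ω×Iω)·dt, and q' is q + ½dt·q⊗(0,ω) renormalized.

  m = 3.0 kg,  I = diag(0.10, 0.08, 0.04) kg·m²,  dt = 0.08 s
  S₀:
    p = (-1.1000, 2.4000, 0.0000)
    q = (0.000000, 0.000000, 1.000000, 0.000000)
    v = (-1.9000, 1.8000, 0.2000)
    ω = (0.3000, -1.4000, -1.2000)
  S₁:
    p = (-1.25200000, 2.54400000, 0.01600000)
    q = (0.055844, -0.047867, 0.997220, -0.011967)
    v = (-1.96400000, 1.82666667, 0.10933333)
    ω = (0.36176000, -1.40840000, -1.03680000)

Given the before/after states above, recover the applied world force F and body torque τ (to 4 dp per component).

F = (-2.4000, 1.0000, -3.4000)
τ = (0.0100, -0.0300, 0.0900)

v₁ − v₀ = (-0.06400000, 0.02666667, -0.09066667)
m·(v₁−v₀)/dt = (-2.4000, 1.0000, -3.4000)
rate change Δω = (0.06176000, -0.00840000, 0.16320000)
gyro term ω₀×Iω₀ = (-0.0672, -0.0216, 0.0084)
applied torque τ = (0.0100, -0.0300, 0.0900)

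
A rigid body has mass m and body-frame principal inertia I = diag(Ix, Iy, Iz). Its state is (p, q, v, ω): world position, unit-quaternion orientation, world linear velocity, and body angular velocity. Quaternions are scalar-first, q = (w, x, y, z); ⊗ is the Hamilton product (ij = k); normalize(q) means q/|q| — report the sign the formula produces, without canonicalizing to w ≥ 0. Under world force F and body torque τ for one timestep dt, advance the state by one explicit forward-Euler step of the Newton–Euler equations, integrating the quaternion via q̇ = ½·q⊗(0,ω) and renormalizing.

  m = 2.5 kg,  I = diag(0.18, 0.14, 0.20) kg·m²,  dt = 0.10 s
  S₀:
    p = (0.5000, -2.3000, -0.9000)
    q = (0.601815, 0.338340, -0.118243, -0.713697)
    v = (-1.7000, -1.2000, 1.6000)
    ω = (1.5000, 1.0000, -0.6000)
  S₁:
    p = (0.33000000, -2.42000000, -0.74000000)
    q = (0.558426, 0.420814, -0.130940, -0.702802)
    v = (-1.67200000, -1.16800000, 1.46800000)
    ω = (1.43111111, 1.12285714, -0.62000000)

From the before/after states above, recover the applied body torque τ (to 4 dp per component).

τ = (-0.1600, 0.1900, -0.1000)

ω₁ − ω₀ = (-0.06888889, 0.12285714, -0.02000000)
I·α + gyro = (-0.1600, 0.1900, -0.1000)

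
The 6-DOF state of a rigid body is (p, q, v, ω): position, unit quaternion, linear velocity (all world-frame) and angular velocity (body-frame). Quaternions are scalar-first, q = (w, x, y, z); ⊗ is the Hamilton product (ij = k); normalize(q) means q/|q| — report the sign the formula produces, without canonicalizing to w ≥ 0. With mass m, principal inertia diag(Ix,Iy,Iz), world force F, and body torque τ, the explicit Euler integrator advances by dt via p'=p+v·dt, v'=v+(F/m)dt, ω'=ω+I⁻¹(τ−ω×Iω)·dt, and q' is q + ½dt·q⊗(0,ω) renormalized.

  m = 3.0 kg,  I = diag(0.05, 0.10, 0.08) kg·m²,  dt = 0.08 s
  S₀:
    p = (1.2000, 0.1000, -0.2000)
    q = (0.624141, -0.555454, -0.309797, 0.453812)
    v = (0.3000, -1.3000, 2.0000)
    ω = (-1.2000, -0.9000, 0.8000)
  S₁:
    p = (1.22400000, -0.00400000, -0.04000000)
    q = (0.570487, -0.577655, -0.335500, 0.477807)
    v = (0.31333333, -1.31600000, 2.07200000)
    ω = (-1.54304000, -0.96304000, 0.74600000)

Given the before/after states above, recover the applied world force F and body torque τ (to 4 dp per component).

v₁ − v₀ = (0.01333333, -0.01600000, 0.07200000)
F = m·Δv/dt = (0.5000, -0.6000, 2.7000)
ω₁ − ω₀ = (-0.34304000, -0.06304000, -0.05400000)
τ = I·(Δω/dt) + ω₀×(Iω₀) = (-0.2000, -0.0500, 0.0000)

F = (0.5000, -0.6000, 2.7000)
τ = (-0.2000, -0.0500, 0.0000)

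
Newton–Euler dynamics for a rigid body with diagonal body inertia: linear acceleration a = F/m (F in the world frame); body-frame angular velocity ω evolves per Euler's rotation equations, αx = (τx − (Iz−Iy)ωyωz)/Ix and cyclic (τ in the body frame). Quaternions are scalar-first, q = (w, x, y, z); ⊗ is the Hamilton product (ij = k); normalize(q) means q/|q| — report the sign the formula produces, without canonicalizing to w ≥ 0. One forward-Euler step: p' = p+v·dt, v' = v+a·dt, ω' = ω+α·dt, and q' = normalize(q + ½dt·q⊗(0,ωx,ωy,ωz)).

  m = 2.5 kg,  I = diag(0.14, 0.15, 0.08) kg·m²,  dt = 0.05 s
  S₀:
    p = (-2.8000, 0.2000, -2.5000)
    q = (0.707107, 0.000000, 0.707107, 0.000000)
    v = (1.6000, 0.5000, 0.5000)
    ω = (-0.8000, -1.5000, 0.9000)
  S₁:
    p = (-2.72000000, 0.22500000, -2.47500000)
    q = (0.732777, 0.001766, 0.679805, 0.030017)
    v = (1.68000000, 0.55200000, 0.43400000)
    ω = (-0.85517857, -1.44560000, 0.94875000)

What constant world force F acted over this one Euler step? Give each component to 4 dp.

velocity change Δv = (0.08000000, 0.05200000, -0.06600000)
m·(v₁−v₀)/dt = (4.0000, 2.6000, -3.3000)

F = (4.0000, 2.6000, -3.3000)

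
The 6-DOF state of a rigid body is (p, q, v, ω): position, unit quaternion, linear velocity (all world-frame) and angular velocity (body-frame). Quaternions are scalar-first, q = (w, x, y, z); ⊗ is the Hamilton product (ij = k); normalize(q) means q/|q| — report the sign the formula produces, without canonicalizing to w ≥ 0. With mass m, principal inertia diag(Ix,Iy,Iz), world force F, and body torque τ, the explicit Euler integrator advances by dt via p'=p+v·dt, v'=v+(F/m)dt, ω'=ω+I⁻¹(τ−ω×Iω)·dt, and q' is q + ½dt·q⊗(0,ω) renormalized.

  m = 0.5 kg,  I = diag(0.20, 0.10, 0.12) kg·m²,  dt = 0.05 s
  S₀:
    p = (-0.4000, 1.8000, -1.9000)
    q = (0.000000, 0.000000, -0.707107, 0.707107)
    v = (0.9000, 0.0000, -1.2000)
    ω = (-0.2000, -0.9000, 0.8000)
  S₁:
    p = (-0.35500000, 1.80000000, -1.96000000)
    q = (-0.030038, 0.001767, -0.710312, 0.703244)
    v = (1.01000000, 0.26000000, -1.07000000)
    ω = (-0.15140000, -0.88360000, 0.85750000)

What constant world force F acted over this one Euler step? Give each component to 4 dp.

F = (1.1000, 2.6000, 1.3000)

v₁ − v₀ = (0.11000000, 0.26000000, 0.13000000)
applied force F = (1.1000, 2.6000, 1.3000)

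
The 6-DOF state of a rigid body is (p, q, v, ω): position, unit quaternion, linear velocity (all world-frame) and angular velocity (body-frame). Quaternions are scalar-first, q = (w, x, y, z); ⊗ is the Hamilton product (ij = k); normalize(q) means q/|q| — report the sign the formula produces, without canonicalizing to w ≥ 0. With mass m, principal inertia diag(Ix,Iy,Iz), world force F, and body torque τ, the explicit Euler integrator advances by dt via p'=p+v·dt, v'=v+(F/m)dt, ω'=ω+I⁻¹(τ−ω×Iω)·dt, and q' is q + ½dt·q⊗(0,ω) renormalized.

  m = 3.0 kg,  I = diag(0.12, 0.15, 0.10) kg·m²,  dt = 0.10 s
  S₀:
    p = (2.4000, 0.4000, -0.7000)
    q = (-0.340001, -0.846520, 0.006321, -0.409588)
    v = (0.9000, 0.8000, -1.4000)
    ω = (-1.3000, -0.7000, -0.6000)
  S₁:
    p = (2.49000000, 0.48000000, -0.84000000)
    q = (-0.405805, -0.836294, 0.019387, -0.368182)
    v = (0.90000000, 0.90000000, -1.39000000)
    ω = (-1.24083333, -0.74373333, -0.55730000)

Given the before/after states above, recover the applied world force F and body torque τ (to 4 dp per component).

F = (0.0000, 3.0000, 0.3000)
τ = (0.0500, -0.0500, 0.0700)

ω₁ − ω₀ = (0.05916667, -0.04373333, 0.04270000)
applied torque τ = (0.0500, -0.0500, 0.0700)
velocity change Δv = (0.00000000, 0.10000000, 0.01000000)
m·(v₁−v₀)/dt = (0.0000, 3.0000, 0.3000)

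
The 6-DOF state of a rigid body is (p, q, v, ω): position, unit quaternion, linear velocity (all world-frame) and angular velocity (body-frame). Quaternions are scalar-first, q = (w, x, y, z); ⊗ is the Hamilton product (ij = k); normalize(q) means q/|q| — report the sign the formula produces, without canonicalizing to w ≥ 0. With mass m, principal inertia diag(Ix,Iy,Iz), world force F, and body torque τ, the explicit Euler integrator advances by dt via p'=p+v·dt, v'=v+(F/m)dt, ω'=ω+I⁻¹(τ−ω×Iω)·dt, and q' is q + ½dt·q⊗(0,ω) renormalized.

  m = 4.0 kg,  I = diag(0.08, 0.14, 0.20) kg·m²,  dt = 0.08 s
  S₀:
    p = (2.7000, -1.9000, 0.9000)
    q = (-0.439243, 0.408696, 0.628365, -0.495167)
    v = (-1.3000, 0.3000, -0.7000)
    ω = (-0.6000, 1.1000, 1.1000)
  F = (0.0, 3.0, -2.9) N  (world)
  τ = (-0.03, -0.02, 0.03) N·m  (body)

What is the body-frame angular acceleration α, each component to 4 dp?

precession coupling ω×(Iω) = (0.0726, 0.0792, -0.0396)
α = I⁻¹(τ − ω×Iω) = (-1.2825, -0.7086, 0.3480)

α = (-1.2825, -0.7086, 0.3480)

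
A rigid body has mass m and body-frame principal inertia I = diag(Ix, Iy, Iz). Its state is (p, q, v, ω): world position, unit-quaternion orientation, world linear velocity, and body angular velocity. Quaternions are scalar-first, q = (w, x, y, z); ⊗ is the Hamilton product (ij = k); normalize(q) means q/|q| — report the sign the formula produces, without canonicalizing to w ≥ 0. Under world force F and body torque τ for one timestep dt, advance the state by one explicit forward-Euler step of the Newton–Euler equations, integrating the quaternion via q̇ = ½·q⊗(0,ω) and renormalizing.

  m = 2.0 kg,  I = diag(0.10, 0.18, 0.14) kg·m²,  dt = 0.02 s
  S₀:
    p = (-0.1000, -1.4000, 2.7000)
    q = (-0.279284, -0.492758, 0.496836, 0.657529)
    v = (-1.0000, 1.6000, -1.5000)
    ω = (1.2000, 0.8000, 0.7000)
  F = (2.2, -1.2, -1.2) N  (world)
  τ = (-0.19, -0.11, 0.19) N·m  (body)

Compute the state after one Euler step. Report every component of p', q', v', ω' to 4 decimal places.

p' = (-0.1200, -1.3680, 2.6700)
q' = (-0.2819, -0.4978, 0.5059, 0.6456)
v' = (-0.9780, 1.5880, -1.5120)
ω' = (1.1665, 0.7915, 0.7162)

a = (1.1000, -0.6000, -0.6000)
p + v·dt = (-0.1200, -1.3680, 2.6700)
v + (F/m)dt = (-0.9780, 1.5880, -1.5120)
gyro term ω×Iω = (-0.0224, -0.0336, 0.0768)
α = I⁻¹(τ − ω×Iω) = (-1.6760, -0.4244, 0.8086)
ω' = ω + α·dt = (1.1665, 0.7915, 0.7162)
Hamilton product q⊗(0,ω) = (-0.2664295, -0.5133788, 0.9105382, -1.1859084)
updated quaternion q' = (-0.2819, -0.4978, 0.5059, 0.6456)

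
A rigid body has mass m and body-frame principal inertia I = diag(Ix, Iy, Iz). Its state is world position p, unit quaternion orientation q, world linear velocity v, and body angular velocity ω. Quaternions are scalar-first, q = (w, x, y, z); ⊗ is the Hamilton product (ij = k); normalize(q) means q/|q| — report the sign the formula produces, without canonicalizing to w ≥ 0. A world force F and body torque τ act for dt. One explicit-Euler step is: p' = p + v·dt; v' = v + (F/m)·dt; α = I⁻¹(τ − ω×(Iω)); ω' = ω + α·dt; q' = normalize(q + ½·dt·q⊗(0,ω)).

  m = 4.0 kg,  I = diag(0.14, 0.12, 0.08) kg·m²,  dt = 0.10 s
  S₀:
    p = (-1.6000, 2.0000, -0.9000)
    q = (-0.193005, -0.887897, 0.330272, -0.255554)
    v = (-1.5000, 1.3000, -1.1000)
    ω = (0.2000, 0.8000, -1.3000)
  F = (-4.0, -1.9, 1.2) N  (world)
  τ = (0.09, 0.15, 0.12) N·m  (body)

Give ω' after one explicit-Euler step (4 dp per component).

ω' = (0.2346, 0.9380, -1.1460)

precession coupling ω×(Iω) = (0.0416, -0.0156, -0.0032)
(τ − ω×Iω)/I = (0.3457, 1.3800, 1.5400)
new body rate ω' = (0.2346, 0.9380, -1.1460)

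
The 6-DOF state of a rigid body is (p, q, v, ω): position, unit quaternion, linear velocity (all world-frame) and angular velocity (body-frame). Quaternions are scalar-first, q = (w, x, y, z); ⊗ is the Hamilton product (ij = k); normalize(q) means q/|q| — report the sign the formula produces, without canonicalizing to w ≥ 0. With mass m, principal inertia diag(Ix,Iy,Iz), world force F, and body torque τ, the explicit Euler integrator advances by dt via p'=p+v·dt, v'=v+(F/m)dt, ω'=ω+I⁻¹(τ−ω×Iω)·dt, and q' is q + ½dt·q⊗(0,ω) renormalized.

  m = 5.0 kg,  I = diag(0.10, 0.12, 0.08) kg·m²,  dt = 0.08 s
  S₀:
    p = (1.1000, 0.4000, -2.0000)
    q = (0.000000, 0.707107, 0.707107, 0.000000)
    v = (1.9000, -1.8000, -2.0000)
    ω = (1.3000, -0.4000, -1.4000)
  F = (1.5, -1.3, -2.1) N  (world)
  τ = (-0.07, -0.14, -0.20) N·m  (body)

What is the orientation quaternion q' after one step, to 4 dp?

q' = (-0.0254, 0.6655, 0.7444, -0.0479)

2q̇ = q⊗(0,ω) = (-0.6363963, -0.9899498, 0.9899498, -1.2020819)
updated quaternion q' = (-0.0254, 0.6655, 0.7444, -0.0479)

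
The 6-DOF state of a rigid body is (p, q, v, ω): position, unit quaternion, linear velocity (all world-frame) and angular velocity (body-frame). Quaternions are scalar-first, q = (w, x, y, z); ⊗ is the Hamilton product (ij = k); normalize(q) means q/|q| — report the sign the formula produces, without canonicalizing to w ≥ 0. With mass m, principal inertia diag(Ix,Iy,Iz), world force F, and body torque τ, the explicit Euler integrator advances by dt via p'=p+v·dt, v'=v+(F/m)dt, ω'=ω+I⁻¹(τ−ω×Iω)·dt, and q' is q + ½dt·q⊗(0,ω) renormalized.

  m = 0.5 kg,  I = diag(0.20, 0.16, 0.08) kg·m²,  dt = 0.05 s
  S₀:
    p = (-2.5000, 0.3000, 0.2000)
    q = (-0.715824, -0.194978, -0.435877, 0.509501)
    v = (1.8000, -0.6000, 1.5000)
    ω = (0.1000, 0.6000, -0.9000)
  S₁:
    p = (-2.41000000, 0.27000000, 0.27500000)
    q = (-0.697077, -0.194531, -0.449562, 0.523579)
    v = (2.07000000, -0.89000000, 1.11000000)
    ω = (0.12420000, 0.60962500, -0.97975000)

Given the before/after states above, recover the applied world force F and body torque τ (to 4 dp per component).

rate change Δω = (0.02420000, 0.00962500, -0.07975000)
I·α + gyro = (0.1400, 0.0200, -0.1300)
Δv = v₁−v₀ = (0.27000000, -0.29000000, -0.39000000)
applied force F = (2.7000, -2.9000, -3.9000)

F = (2.7000, -2.9000, -3.9000)
τ = (0.1400, 0.0200, -0.1300)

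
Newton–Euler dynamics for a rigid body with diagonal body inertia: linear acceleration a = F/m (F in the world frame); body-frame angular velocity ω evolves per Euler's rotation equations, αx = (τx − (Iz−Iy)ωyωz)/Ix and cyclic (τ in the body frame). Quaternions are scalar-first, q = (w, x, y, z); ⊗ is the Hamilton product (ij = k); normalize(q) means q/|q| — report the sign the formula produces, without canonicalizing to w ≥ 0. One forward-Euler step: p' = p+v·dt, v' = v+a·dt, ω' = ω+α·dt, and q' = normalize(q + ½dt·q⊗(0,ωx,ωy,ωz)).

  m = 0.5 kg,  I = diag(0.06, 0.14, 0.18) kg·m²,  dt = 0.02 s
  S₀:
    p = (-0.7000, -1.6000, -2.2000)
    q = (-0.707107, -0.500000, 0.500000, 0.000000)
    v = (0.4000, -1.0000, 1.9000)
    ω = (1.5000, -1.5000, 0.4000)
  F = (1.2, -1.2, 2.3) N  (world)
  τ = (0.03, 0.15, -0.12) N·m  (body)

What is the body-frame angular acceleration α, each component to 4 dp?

ω×(Iω) gyroscopic = (-0.0240, -0.0720, -0.1800)
(τ − ω×Iω)/I = (0.9000, 1.5857, 0.3333)

α = (0.9000, 1.5857, 0.3333)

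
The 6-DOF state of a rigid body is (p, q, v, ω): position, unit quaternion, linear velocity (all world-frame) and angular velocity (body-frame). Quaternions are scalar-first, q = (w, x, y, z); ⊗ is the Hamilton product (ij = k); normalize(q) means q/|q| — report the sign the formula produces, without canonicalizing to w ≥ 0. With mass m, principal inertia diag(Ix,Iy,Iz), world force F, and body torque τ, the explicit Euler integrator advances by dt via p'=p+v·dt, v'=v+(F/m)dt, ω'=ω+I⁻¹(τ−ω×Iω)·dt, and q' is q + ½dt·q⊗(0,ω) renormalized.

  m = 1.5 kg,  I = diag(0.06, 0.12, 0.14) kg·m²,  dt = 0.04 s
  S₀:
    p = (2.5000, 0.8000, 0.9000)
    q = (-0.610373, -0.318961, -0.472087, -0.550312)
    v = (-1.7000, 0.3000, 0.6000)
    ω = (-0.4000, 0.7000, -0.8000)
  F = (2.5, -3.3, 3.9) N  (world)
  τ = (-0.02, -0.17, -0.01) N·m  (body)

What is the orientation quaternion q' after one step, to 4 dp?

q' = (-0.6150, -0.2987, -0.4812, -0.5486)

q⊗(0,ω) = (-0.2373731, 1.0070372, -0.4623051, 0.0761909)
q + ½dt·q⊗(0,ω), renormalized = (-0.6150, -0.2987, -0.4812, -0.5486)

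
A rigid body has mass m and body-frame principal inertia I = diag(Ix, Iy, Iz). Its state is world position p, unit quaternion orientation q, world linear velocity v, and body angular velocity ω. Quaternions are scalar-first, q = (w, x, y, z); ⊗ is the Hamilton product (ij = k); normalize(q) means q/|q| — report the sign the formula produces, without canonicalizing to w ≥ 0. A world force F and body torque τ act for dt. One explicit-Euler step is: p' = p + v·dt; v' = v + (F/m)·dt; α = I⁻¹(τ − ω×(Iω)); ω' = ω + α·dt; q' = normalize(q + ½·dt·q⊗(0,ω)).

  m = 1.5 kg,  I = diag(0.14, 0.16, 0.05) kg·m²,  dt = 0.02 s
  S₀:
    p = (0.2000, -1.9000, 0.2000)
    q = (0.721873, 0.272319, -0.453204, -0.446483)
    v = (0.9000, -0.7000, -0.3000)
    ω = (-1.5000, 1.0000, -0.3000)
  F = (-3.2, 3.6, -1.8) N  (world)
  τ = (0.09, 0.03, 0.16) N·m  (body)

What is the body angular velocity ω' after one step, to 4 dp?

ω' = (-1.4919, 0.9987, -0.2240)

α = I⁻¹(τ − ω×Iω) = (0.4071, -0.0656, 3.8000)
ω + α·dt = (-1.4919, 0.9987, -0.2240)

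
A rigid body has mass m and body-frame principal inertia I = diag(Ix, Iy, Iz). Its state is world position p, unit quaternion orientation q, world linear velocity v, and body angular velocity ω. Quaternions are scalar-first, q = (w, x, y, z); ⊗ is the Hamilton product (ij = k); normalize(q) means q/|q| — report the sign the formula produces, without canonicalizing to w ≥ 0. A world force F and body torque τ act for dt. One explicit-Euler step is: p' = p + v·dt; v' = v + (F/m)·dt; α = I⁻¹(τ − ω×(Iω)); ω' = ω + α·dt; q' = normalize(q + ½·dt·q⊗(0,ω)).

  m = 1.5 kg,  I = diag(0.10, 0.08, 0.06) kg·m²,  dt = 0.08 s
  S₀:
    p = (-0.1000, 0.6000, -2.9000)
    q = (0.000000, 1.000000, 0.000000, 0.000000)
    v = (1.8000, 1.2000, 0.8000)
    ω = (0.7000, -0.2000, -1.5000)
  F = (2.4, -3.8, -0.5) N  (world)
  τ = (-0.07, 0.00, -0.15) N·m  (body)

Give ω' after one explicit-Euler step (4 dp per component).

ω' = (0.6488, -0.1580, -1.7037)

α = I⁻¹(τ − ω×Iω) = (-0.6400, 0.5250, -2.5467)
ω + α·dt = (0.6488, -0.1580, -1.7037)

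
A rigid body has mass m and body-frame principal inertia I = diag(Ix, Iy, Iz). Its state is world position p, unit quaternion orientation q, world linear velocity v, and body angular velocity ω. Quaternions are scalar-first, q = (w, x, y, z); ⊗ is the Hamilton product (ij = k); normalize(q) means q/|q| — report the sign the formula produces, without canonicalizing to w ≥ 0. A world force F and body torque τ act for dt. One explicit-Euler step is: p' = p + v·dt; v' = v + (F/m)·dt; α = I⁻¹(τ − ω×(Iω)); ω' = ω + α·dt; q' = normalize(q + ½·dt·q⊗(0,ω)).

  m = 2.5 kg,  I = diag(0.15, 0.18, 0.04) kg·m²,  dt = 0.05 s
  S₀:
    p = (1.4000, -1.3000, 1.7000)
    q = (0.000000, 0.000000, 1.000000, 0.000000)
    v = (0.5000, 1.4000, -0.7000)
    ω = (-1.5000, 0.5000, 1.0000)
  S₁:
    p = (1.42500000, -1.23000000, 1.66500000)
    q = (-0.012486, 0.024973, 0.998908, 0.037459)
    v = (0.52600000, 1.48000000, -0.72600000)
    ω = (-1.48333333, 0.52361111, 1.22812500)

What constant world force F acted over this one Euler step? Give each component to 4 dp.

velocity change Δv = (0.02600000, 0.08000000, -0.02600000)
m·(v₁−v₀)/dt = (1.3000, 4.0000, -1.3000)

F = (1.3000, 4.0000, -1.3000)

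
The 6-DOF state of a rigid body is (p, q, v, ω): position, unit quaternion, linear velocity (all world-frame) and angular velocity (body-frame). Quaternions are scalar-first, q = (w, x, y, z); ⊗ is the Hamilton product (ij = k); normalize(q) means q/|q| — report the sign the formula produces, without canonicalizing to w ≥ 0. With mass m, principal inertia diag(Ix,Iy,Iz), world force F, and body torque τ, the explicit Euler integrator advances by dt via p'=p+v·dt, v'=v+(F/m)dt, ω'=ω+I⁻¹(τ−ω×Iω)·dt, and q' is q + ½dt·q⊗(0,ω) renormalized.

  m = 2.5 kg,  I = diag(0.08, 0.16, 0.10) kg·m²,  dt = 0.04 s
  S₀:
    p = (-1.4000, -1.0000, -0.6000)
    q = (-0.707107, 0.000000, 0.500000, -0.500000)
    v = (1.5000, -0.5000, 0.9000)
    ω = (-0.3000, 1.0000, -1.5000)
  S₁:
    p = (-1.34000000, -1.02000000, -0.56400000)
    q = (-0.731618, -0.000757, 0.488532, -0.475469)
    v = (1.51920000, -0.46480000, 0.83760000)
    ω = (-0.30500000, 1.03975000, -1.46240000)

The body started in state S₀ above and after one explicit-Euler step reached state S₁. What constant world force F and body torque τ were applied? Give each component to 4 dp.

velocity change Δv = (0.01920000, 0.03520000, -0.06240000)
m·(v₁−v₀)/dt = (1.2000, 2.2000, -3.9000)
ω₁ − ω₀ = (-0.00500000, 0.03975000, 0.03760000)
precession coupling = (0.0900, -0.0090, -0.0240)
I·α + gyro = (0.0800, 0.1500, 0.0700)

F = (1.2000, 2.2000, -3.9000)
τ = (0.0800, 0.1500, 0.0700)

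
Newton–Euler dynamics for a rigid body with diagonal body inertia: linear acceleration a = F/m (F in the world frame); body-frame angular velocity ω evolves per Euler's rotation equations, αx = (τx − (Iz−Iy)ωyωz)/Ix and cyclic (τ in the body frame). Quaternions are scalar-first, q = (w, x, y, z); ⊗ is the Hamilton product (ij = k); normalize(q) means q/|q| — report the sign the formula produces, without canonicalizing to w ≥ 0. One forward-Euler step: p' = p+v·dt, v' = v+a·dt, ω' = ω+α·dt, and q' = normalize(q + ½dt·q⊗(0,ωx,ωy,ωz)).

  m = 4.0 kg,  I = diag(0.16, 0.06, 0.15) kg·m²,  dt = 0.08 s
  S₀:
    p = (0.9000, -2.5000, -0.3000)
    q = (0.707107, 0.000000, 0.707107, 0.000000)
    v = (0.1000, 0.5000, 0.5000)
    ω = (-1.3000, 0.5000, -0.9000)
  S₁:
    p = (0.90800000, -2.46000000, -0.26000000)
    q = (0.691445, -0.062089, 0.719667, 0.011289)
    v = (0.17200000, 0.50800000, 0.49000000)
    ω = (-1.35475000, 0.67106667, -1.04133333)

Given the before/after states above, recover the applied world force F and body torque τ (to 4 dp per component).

F = (3.6000, 0.4000, -0.5000)
τ = (-0.1500, 0.1400, -0.2000)

v₁ − v₀ = (0.07200000, 0.00800000, -0.01000000)
m·(v₁−v₀)/dt = (3.6000, 0.4000, -0.5000)
rate change Δω = (-0.05475000, 0.17106667, -0.14133333)
applied torque τ = (-0.1500, 0.1400, -0.2000)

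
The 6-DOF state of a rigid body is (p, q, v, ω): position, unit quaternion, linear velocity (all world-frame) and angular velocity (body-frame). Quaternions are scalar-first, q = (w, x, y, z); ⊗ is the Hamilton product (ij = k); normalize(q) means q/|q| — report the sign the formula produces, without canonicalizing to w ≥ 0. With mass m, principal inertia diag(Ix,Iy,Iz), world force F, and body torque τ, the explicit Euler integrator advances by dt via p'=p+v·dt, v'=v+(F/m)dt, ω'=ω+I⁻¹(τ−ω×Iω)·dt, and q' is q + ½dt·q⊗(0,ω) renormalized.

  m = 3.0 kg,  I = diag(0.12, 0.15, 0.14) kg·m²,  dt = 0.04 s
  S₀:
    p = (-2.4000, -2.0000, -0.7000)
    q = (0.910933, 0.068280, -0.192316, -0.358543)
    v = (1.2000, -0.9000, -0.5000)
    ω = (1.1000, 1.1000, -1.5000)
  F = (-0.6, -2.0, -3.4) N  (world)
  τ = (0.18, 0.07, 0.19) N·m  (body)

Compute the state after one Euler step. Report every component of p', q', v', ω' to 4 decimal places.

a = F/m = (-0.2000, -0.6667, -1.1333)
p' = p + v·dt = (-2.3520, -2.0360, -0.7200)
v + (F/m)dt = (1.1920, -0.9267, -0.5453)
precession coupling ω×(Iω) = (0.0165, 0.0330, 0.0363)
(τ − ω×Iω)/I = (1.3625, 0.2467, 1.0979)
ω' = ω + α·dt = (1.1545, 1.1099, -1.4561)
2q̇ = q⊗(0,ω) = (-0.4013749, 1.6848976, 0.7100490, -1.0797439)
q + ½dt·q⊗(0,ω), renormalized = (0.9021, 0.1019, -0.1779, -0.3798)

p' = (-2.3520, -2.0360, -0.7200)
q' = (0.9021, 0.1019, -0.1779, -0.3798)
v' = (1.1920, -0.9267, -0.5453)
ω' = (1.1545, 1.1099, -1.4561)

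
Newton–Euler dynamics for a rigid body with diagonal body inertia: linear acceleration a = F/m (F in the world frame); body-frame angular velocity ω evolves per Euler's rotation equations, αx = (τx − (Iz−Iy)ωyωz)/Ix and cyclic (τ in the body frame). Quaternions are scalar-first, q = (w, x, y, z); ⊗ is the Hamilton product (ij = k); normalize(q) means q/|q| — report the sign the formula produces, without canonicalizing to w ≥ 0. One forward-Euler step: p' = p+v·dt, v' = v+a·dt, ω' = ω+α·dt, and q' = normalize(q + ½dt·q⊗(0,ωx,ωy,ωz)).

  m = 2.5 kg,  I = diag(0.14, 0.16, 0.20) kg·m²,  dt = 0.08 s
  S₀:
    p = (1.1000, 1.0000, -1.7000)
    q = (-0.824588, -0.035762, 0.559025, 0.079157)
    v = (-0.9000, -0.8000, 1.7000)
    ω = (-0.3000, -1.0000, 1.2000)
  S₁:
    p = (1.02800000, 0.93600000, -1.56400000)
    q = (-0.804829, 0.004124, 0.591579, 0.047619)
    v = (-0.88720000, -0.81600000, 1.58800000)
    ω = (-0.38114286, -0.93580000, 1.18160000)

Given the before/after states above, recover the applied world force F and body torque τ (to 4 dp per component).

velocity change Δv = (0.01280000, -0.01600000, -0.11200000)
m·(v₁−v₀)/dt = (0.4000, -0.5000, -3.5000)
Δω = ω₁−ω₀ = (-0.08114286, 0.06420000, -0.01840000)
precession coupling = (-0.0480, 0.0216, 0.0060)
τ = I·(Δω/dt) + ω₀×(Iω₀) = (-0.1900, 0.1500, -0.0400)

F = (0.4000, -0.5000, -3.5000)
τ = (-0.1900, 0.1500, -0.0400)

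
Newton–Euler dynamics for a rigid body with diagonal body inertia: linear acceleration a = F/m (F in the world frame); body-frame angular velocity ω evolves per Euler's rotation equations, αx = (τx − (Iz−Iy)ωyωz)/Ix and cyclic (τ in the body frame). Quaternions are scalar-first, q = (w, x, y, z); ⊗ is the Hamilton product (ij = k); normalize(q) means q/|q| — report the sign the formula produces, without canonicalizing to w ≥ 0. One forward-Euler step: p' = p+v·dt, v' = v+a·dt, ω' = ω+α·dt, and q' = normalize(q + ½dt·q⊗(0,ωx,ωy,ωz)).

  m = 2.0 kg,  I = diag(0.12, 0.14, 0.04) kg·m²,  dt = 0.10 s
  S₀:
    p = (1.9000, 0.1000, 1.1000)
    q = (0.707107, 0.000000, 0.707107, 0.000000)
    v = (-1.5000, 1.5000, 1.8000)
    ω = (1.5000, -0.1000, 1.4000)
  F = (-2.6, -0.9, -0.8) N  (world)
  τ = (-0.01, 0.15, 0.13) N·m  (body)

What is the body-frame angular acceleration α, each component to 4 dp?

α = (-0.2000, -0.1286, 3.3250)

precession coupling ω×(Iω) = (0.0140, 0.1680, -0.0030)
α = I⁻¹(τ − ω×Iω) = (-0.2000, -0.1286, 3.3250)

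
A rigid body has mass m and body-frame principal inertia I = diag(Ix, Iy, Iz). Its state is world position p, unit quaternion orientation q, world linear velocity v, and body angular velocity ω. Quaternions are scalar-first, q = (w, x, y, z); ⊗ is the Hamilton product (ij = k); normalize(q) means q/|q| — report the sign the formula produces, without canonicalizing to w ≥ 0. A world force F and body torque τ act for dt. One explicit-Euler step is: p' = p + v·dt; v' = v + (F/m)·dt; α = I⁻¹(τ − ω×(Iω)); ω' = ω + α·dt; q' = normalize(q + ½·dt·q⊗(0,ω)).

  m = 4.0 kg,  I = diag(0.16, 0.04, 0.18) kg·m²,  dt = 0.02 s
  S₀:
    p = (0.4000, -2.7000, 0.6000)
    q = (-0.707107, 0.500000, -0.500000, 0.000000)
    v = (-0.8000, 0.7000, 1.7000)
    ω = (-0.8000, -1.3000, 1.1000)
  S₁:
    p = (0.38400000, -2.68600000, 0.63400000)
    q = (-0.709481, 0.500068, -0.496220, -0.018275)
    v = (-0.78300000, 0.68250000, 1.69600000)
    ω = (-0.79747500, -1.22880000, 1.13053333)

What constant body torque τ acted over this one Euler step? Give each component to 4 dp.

Δω = ω₁−ω₀ = (0.00252500, 0.07120000, 0.03053333)
τ = I·(Δω/dt) + ω₀×(Iω₀) = (-0.1800, 0.1600, 0.1500)

τ = (-0.1800, 0.1600, 0.1500)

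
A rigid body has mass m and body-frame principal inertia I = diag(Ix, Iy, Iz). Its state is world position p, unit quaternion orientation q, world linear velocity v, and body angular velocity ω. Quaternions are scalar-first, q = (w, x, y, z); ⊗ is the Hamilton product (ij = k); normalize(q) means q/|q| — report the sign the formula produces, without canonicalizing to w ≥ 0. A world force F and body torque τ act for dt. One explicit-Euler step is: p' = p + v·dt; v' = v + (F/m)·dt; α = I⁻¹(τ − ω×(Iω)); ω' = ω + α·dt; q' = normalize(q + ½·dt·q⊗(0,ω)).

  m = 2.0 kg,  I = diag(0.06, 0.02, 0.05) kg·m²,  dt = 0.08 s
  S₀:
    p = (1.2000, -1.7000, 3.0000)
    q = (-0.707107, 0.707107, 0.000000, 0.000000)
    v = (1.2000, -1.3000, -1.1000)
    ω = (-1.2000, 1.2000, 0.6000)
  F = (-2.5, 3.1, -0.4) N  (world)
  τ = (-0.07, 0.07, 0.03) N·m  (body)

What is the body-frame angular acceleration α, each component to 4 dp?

α = (-1.5267, 3.8600, -0.5520)

ω×(Iω) gyroscopic = (0.0216, -0.0072, 0.0576)
α = I⁻¹(τ − ω×Iω) = (-1.5267, 3.8600, -0.5520)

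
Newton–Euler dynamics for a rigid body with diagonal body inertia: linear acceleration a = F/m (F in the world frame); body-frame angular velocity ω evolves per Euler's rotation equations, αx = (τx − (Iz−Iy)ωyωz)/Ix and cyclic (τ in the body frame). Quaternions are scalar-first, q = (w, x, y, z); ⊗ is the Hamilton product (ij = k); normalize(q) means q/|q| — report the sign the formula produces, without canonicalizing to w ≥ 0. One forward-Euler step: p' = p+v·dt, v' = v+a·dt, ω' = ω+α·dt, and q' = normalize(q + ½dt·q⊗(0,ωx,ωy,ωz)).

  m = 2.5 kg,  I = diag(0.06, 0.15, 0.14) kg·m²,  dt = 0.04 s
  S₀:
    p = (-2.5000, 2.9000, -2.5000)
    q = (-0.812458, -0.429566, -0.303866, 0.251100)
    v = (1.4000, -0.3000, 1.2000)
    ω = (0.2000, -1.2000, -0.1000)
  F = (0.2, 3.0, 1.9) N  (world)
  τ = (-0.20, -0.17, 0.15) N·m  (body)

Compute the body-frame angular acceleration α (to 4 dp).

α = (-3.3133, -1.1440, 1.2257)

ω×(Iω) gyroscopic = (-0.0012, 0.0016, -0.0216)
α = I⁻¹(τ − ω×Iω) = (-3.3133, -1.1440, 1.2257)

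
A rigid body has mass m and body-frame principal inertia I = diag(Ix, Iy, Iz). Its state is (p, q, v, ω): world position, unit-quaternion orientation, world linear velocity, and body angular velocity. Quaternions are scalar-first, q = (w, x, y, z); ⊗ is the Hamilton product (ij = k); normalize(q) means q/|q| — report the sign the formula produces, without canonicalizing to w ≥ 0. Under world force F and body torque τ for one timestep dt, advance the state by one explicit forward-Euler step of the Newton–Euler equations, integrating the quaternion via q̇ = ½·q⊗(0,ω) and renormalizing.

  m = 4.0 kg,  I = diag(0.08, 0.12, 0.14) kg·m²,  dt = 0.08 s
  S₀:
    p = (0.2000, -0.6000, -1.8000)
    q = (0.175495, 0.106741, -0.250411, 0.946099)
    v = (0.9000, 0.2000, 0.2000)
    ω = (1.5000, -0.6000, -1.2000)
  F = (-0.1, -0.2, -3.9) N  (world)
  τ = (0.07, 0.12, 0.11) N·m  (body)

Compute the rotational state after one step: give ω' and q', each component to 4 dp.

angular accel α = (0.6950, 0.1000, 1.0429)
ω + α·dt = (1.5556, -0.5920, -1.1166)
Hamilton product q⊗(0,ω) = (0.8249607, 1.1313951, 1.4419407, 0.1009779)
q' = normalize(q + ½dt·q⊗(0,ω)) = (0.2078, 0.1515, -0.1921, 0.9471)

ω' = (1.5556, -0.5920, -1.1166)
q' = (0.2078, 0.1515, -0.1921, 0.9471)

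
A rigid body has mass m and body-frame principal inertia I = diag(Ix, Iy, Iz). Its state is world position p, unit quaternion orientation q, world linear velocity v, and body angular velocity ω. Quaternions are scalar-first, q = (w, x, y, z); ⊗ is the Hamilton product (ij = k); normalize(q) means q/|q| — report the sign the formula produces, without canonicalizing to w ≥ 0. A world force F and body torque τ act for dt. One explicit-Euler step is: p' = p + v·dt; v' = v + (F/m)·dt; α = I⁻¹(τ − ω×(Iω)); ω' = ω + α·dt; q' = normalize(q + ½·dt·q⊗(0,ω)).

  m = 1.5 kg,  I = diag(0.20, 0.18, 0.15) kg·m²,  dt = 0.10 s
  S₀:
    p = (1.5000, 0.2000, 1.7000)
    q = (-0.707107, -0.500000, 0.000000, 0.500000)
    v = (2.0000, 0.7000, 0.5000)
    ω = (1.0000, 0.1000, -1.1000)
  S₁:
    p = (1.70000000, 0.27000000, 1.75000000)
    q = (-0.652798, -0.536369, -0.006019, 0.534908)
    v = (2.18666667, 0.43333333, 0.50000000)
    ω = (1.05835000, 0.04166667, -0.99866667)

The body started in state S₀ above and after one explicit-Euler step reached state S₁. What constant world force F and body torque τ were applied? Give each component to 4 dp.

F = (2.8000, -4.0000, 0.0000)
τ = (0.1200, -0.1600, 0.1500)

ω₁ − ω₀ = (0.05835000, -0.05833333, 0.10133333)
τ = I·(Δω/dt) + ω₀×(Iω₀) = (0.1200, -0.1600, 0.1500)
velocity change Δv = (0.18666667, -0.26666667, 0.00000000)
F = m·Δv/dt = (2.8000, -4.0000, 0.0000)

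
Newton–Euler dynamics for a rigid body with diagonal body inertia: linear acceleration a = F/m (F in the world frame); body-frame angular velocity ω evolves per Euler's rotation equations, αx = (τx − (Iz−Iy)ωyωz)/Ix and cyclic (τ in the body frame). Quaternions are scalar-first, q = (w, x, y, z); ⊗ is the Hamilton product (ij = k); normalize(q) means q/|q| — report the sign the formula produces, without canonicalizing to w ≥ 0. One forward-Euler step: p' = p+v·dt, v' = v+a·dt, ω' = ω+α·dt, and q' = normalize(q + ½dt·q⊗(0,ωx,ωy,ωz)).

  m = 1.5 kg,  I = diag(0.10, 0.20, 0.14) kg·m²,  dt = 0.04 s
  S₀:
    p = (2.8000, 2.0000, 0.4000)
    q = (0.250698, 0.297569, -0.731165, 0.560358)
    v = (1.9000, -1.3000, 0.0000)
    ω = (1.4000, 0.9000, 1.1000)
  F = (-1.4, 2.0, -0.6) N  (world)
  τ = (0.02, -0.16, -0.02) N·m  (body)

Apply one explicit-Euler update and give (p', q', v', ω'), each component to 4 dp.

linear accel F/m = (-0.9333, 1.3333, -0.4000)
p' = p + v·dt = (2.8760, 1.9480, 0.4000)
v' = v + a·dt = (1.8627, -1.2467, -0.0160)
α = I⁻¹(τ − ω×Iω) = (0.7940, -0.4920, -1.0429)
new body rate ω' = (1.4318, 0.8803, 1.0583)
Hamilton product q⊗(0,ω) = (-0.3749419, -0.9576265, 0.6828035, 1.5672109)
q + ½dt·q⊗(0,ω), renormalized = (0.2430, 0.2782, -0.7169, 0.5912)

p' = (2.8760, 1.9480, 0.4000)
q' = (0.2430, 0.2782, -0.7169, 0.5912)
v' = (1.8627, -1.2467, -0.0160)
ω' = (1.4318, 0.8803, 1.0583)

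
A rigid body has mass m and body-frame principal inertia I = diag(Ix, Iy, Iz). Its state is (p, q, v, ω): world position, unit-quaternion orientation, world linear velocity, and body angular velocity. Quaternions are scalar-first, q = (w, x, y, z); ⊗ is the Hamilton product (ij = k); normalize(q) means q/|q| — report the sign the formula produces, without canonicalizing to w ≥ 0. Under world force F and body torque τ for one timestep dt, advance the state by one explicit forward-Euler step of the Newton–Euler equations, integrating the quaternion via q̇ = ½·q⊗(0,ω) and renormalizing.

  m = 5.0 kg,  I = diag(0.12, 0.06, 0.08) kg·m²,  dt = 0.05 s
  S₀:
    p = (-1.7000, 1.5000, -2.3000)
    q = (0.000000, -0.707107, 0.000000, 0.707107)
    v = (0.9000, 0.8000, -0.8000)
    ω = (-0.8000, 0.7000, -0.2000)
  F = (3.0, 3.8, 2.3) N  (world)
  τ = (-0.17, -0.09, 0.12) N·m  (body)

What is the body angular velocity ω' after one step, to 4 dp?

ω' = (-0.8697, 0.6197, -0.1460)

α = I⁻¹(τ − ω×Iω) = (-1.3933, -1.6067, 1.0800)
ω + α·dt = (-0.8697, 0.6197, -0.1460)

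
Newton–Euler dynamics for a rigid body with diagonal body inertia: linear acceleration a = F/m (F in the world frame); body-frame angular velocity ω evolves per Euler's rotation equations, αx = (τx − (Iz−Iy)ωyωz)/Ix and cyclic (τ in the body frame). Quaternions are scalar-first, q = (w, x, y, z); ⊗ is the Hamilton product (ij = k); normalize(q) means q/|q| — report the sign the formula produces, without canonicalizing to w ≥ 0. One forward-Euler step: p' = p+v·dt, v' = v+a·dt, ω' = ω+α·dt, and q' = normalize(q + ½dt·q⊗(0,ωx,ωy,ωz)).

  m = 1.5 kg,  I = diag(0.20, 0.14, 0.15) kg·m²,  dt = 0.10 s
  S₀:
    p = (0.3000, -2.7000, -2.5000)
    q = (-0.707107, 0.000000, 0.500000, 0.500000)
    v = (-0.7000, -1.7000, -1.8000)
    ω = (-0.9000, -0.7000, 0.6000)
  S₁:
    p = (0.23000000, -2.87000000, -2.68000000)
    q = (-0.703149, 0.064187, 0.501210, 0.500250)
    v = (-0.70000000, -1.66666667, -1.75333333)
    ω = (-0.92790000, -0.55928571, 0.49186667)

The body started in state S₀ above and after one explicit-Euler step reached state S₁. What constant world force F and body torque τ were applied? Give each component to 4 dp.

F = (0.0000, 0.5000, 0.7000)
τ = (-0.0600, 0.1700, -0.2000)

v₁ − v₀ = (0.00000000, 0.03333333, 0.04666667)
m·(v₁−v₀)/dt = (0.0000, 0.5000, 0.7000)
ω₁ − ω₀ = (-0.02790000, 0.14071429, -0.10813333)
gyro term ω₀×Iω₀ = (-0.0042, -0.0270, -0.0378)
I·α + gyro = (-0.0600, 0.1700, -0.2000)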